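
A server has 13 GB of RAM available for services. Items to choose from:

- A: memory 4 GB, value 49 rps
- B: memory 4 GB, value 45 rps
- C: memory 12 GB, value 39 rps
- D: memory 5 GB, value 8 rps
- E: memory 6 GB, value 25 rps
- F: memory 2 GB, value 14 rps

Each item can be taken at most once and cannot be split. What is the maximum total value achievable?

108 rps

This is a 0/1 knapsack; check combinations near the capacity.
- A+B+F: memory 4+4+2=10, value 49+45+14=108
- A+B+D: memory 4+4+5=13, value 49+45+8=102
- A+B: memory 4+4=8, value 49+45=94
Best: 108 rps.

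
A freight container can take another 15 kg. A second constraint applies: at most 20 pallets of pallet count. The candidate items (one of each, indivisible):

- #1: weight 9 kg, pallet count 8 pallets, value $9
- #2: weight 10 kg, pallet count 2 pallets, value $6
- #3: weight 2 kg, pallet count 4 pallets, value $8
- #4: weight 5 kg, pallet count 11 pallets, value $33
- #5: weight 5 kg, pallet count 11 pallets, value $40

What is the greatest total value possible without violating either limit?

Feasible sets respecting both limits:
- #1+#5: weight 14, pallet count 19, value 49
- #3+#5: weight 7, pallet count 15, value 48
- #2+#5: weight 15, pallet count 13, value 46
Best: $49.

$49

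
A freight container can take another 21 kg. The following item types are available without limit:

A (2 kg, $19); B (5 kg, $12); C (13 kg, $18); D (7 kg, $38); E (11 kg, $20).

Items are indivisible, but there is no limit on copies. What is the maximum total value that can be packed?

$190

Best value-per-unit is A at 19/2, and filling with it alone uses weight 10×2=20. No mix of the others beats 10×19 = 190.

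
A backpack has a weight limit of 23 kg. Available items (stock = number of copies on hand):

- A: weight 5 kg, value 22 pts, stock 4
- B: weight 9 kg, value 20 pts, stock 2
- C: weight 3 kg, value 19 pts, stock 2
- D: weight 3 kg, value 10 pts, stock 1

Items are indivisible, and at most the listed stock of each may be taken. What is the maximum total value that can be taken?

107 pts

Top feasible selections:
- 4×A + 1×C: weight 23, value 107
- 3×A + 2×C: weight 21, value 104
- 4×A + 1×D: weight 23, value 98
- 3×A + 1×C + 1×D: weight 21, value 95
Best: 107 pts.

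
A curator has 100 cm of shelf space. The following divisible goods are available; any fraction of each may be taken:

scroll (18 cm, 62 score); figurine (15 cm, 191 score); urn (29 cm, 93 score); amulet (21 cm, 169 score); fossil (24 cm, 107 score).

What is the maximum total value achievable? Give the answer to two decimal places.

Take in order of value per unit:
- figurine (191/15 per unit): all 15 → value 191, running total 191.00
- amulet (169/21 per unit): all 21 → value 169, running total 360.00
- fossil (107/24 per unit): all 24 → value 107, running total 467.00
- scroll (62/18 per unit): all 18 → value 62, running total 529.00
- urn (93/29 per unit): 22 of 29 → value 22×93/29 = 70.5517, running total 599.55
Total 599.55.

599.55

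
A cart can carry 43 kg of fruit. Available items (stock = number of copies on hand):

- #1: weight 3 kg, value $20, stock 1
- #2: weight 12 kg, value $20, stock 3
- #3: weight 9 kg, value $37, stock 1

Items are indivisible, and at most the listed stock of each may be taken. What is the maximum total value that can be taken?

Best selections within weight 43 and stock limits:
- 1×#1 + 2×#2 + 1×#3: weight 36, value 97
- 1×#1 + 3×#2: weight 39, value 80
- 1×#1 + 1×#2 + 1×#3: weight 24, value 77
- 2×#2 + 1×#3: weight 33, value 77
Best: $97.

$97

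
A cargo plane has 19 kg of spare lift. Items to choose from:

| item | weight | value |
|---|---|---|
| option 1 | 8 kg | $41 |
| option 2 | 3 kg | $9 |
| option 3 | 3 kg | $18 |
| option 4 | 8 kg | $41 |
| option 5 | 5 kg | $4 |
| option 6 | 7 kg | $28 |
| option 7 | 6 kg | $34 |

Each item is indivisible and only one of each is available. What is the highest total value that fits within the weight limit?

This is a 0/1 knapsack; check combinations near the capacity.
- option 1+option 3+option 4: weight 8+3+8=19, value 41+18+41=100
- option 1+option 3+option 7: weight 8+3+6=17, value 41+18+34=93
- option 3+option 4+option 7: weight 3+8+6=17, value 18+41+34=93
- option 1+option 2+option 4: weight 8+3+8=19, value 41+9+41=91
Best: $100.

$100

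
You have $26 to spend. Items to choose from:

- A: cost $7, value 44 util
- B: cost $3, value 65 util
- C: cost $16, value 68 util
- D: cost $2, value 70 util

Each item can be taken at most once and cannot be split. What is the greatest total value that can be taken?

203 util

Check high-value combinations within $26:
- B+C+D: cost 3+16+2=21, value 65+68+70=203
- A+C+D: cost 7+16+2=25, value 44+68+70=182
- A+B+D: cost 7+3+2=12, value 44+65+70=179
- A+B+C: cost 7+3+16=26, value 44+65+68=177
- C+D: cost 16+2=18, value 68+70=138
Best: 203 util.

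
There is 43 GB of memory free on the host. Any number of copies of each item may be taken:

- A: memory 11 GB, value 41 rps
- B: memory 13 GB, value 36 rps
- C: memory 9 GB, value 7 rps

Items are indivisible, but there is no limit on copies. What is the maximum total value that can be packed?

130 rps

Best value-per-unit is A at 41/11; filling with it alone gives 3×41 = 123.
Optimal mix: 3×A + 1×C → memory 42, value 130.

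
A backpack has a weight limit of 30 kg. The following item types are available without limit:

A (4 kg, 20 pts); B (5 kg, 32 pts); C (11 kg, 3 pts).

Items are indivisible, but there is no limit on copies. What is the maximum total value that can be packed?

Best value-per-unit is B at 32/5, and filling with it alone uses weight 6×5=30. No mix of the others beats 6×32 = 192.

192 pts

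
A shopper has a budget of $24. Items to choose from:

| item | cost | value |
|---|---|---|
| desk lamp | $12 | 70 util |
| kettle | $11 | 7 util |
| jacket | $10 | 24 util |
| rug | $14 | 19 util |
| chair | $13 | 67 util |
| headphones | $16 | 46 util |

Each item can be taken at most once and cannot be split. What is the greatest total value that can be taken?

Check high-value combinations within $24:
- desk lamp+jacket: cost 12+10=22, value 70+24=94
- jacket+chair: cost 10+13=23, value 24+67=91
- desk lamp+kettle: cost 12+11=23, value 70+7=77
- kettle+chair: cost 11+13=24, value 7+67=74
Best: 94 util.

94 util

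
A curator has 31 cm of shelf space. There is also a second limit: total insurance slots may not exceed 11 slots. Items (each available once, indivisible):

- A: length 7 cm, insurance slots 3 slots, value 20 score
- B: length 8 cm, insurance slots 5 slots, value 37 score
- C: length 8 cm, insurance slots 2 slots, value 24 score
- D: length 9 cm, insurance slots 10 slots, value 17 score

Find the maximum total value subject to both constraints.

Feasible sets respecting both limits:
- A+B+C: length 23, insurance slots 10, value 81
- B+C: length 16, insurance slots 7, value 61
- A+B: length 15, insurance slots 8, value 57
Best: 81 score.

81 score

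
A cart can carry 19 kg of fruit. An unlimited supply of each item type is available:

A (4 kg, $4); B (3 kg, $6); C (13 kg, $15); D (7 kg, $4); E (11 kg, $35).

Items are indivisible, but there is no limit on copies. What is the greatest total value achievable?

$47

Best value-per-unit is E at 35/11; filling with it alone gives 1×35 = 35.
Optimal mix: 2×B + 1×E → weight 17, value 47.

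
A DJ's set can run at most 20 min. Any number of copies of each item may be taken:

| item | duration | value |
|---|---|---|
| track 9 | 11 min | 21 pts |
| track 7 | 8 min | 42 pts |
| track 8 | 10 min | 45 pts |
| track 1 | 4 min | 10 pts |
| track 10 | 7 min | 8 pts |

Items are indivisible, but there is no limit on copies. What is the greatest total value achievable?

94 pts

Best value-per-unit is track 7 at 42/8; filling with it alone gives 2×42 = 84.
Optimal mix: 2×track 7 + 1×track 1 → duration 20, value 94.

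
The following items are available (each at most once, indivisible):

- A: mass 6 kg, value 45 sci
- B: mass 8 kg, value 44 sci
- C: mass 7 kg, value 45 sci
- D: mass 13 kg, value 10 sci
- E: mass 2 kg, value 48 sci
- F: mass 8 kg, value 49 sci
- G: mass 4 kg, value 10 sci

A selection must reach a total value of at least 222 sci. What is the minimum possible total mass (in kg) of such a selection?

31

Subsets with value ≥ 222, sorted by total mass:
- A+B+C+E+F: mass 31, value 231
- A+B+C+E+F+G: mass 35, value 241
Minimum mass: 31 kg.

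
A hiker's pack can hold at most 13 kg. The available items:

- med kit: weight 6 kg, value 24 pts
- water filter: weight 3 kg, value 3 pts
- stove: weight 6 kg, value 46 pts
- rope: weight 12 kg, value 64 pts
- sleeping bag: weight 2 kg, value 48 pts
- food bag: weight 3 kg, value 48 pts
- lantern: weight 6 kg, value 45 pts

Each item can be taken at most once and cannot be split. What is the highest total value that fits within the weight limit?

Check high-value combinations within 13 kg:
- stove+sleeping bag+food bag: weight 6+2+3=11, value 46+48+48=142
- sleeping bag+food bag+lantern: weight 2+3+6=11, value 48+48+45=141
- med kit+sleeping bag+food bag: weight 6+2+3=11, value 24+48+48=120
Best: 142 pts.

142 pts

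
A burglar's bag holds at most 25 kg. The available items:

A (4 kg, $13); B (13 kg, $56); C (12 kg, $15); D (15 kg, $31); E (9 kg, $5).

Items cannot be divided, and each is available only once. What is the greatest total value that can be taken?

$71

This is a 0/1 knapsack; check combinations near the capacity.
- B+C: weight 13+12=25, value 56+15=71
- A+B: weight 4+13=17, value 13+56=69
- B+E: weight 13+9=22, value 56+5=61
- B: weight 13, value 56
Best: $71.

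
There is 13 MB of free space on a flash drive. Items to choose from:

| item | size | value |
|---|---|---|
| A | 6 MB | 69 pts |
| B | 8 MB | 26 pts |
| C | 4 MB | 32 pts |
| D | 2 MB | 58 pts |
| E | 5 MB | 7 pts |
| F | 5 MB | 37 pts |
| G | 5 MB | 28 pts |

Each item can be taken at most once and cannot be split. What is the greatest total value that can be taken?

Check high-value combinations within 13 MB:
- A+D+F: size 6+2+5=13, value 69+58+37=164
- A+C+D: size 6+4+2=12, value 69+32+58=159
- A+D+G: size 6+2+5=13, value 69+58+28=155
- A+D+E: size 6+2+5=13, value 69+58+7=134
- A+D: size 6+2=8, value 69+58=127
Best: 164 pts.

164 pts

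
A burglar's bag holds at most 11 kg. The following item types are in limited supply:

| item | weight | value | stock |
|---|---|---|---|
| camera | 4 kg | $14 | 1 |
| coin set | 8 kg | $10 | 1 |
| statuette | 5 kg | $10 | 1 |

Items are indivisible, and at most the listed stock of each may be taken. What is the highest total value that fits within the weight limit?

Best selections within weight 11 and stock limits:
- 1×camera + 1×statuette: weight 9, value 24
- 1×camera: weight 4, value 14
- 1×statuette: weight 5, value 10
Best: $24.

$24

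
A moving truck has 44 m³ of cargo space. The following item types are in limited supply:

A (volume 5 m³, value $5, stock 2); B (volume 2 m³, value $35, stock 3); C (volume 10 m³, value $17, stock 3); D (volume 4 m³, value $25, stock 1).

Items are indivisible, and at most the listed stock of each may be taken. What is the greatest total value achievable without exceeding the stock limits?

Best selections within volume 44 and stock limits:
- 3×B + 3×C + 1×D: volume 40, value 181
- 2×A + 3×B + 2×C + 1×D: volume 40, value 174
- 1×A + 3×B + 2×C + 1×D: volume 35, value 169
Best: $181.

$181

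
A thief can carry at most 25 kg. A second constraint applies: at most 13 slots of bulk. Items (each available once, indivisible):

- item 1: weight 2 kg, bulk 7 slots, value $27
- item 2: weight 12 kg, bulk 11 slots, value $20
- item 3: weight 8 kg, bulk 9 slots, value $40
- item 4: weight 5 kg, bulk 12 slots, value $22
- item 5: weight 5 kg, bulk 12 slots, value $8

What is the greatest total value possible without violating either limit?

$40

Feasible sets respecting both limits:
- item 3: weight 8, bulk 9, value 40
- item 1: weight 2, bulk 7, value 27
- item 4: weight 5, bulk 12, value 22
Best: $40.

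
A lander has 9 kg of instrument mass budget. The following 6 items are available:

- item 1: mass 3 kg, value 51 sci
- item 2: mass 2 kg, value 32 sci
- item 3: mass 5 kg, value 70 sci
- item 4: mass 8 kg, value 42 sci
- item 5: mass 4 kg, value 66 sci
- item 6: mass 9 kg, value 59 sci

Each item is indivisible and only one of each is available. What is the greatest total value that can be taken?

149 sci

This is a 0/1 knapsack; check combinations near the capacity.
- item 1+item 2+item 5: mass 3+2+4=9, value 51+32+66=149
- item 3+item 5: mass 5+4=9, value 70+66=136
- item 1+item 3: mass 3+5=8, value 51+70=121
- item 1+item 5: mass 3+4=7, value 51+66=117
Best: 149 sci.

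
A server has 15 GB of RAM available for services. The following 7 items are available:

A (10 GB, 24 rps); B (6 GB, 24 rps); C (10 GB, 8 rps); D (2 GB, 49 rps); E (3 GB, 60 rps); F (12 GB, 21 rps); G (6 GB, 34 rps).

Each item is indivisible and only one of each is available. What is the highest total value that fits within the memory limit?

Check high-value combinations within 15 GB:
- D+E+G: memory 2+3+6=11, value 49+60+34=143
- B+D+E: memory 6+2+3=11, value 24+49+60=133
- A+D+E: memory 10+2+3=15, value 24+49+60=133
- B+E+G: memory 6+3+6=15, value 24+60+34=118
- C+D+E: memory 10+2+3=15, value 8+49+60=117
Best: 143 rps.

143 rps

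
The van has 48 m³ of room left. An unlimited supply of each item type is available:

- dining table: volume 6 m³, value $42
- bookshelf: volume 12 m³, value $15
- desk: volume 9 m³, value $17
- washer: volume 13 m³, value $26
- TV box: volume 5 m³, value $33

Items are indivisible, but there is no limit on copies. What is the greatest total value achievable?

Best value-per-unit is dining table at 42/6, and filling with it alone uses volume 8×6=48. No mix of the others beats 8×42 = 336.

$336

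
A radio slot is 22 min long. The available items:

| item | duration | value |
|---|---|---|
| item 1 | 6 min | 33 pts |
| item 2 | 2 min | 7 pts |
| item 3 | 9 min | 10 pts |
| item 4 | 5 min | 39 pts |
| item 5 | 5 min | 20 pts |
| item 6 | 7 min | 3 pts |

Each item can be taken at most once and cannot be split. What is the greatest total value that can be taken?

99 pts

Check high-value combinations within 22 min:
- item 1+item 2+item 4+item 5: duration 6+2+5+5=18, value 33+7+39+20=99
- item 1+item 4+item 5: duration 6+5+5=16, value 33+39+20=92
- item 1+item 2+item 3+item 4: duration 6+2+9+5=22, value 33+7+10+39=89
- item 1+item 3+item 4: duration 6+9+5=20, value 33+10+39=82
- item 1+item 2+item 4+item 6: duration 6+2+5+7=20, value 33+7+39+3=82
Best: 99 pts.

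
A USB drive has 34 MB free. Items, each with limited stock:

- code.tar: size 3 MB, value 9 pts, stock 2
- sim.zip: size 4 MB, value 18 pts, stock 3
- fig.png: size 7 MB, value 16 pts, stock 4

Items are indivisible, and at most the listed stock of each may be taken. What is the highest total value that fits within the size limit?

104 pts

Top feasible selections:
- 2×code.tar + 3×sim.zip + 2×fig.png: size 32, value 104
- 3×sim.zip + 3×fig.png: size 33, value 102
Best: 104 pts.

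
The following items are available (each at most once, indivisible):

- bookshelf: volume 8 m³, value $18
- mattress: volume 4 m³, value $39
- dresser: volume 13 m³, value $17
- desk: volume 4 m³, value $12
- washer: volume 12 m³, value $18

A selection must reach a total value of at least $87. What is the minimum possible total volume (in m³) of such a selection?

Subsets with value ≥ 87, sorted by total volume:
- bookshelf+mattress+desk+washer: volume 28, value 87
- bookshelf+mattress+dresser+washer: volume 37, value 92
Minimum volume: 28 m³.

28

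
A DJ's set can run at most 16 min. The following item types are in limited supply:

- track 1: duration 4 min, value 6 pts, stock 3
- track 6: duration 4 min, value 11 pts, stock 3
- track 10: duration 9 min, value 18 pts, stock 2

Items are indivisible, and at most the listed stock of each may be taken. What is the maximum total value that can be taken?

39 pts

Best selections within duration 16 and stock limits:
- 1×track 1 + 3×track 6: duration 16, value 39
- 2×track 1 + 2×track 6: duration 16, value 34
- 3×track 6: duration 12, value 33
Best: 39 pts.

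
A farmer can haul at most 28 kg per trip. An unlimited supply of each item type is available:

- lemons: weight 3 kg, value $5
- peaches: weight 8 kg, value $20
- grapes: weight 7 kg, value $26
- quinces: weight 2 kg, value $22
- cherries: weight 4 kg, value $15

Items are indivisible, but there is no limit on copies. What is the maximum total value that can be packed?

Best value-per-unit is quinces at 22/2, and filling with it alone uses weight 14×2=28. No mix of the others beats 14×22 = 308.

$308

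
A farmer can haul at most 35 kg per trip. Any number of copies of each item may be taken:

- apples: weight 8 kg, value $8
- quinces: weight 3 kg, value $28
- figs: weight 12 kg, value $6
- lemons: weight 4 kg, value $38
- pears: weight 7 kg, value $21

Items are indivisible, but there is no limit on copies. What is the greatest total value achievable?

Best value-per-unit is lemons at 38/4; filling with it alone gives 8×38 = 304.
Optimal mix: 1×quinces + 8×lemons → weight 35, value 332.

$332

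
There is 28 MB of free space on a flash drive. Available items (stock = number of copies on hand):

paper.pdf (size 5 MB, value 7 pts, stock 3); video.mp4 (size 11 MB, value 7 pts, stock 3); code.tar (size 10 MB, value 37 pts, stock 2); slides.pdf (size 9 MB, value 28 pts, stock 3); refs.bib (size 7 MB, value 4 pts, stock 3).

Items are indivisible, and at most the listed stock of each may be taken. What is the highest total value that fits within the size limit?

93 pts

Best selections within size 28 and stock limits:
- 1×code.tar + 2×slides.pdf: size 28, value 93
- 3×slides.pdf: size 27, value 84
- 1×paper.pdf + 2×code.tar: size 25, value 81
- 2×code.tar + 1×refs.bib: size 27, value 78
Best: 93 pts.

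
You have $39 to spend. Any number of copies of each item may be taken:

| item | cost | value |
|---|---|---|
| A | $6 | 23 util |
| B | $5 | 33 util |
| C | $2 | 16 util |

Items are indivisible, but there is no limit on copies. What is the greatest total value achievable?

Best value-per-unit is C at 16/2; filling with it alone gives 19×16 = 304.
Optimal mix: 1×B + 17×C → cost 39, value 305.

305 util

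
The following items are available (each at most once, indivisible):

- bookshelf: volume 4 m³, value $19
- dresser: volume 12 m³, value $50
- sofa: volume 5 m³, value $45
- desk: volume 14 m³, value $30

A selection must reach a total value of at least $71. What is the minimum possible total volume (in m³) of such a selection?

Subsets with value ≥ 71, sorted by total volume:
- dresser+sofa: volume 17, value 95
- sofa+desk: volume 19, value 75
- bookshelf+dresser+sofa: volume 21, value 114
Minimum volume: 17 m³.

17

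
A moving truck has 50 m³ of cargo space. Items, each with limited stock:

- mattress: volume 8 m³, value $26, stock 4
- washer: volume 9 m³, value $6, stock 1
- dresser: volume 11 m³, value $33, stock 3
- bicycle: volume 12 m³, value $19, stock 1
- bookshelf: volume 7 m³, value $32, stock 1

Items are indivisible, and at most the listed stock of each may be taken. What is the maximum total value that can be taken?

$169

Top feasible selections:
- 4×mattress + 1×dresser + 1×bookshelf: volume 50, value 169
- 1×mattress + 3×dresser + 1×bookshelf: volume 48, value 157
Best: $169.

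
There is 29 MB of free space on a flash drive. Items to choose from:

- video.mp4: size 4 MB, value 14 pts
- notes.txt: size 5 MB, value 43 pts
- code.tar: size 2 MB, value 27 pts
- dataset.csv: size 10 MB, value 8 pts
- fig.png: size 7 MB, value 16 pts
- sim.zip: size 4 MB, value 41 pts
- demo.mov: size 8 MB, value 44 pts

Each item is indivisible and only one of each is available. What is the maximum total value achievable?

This is a 0/1 knapsack; check combinations near the capacity.
- notes.txt+code.tar+fig.png+sim.zip+demo.mov: size 5+2+7+4+8=26, value 43+27+16+41+44=171
- video.mp4+notes.txt+code.tar+sim.zip+demo.mov: size 4+5+2+4+8=23, value 14+43+27+41+44=169
- notes.txt+code.tar+dataset.csv+sim.zip+demo.mov: size 5+2+10+4+8=29, value 43+27+8+41+44=163
Best: 171 pts.

171 pts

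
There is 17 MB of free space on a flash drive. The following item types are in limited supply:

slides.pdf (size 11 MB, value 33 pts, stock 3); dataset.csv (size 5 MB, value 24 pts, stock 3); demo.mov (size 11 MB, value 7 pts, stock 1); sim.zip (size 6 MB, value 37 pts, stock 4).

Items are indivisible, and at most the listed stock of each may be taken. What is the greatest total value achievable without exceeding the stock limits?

Top feasible selections:
- 1×dataset.csv + 2×sim.zip: size 17, value 98
- 2×dataset.csv + 1×sim.zip: size 16, value 85
- 2×sim.zip: size 12, value 74
- 3×dataset.csv: size 15, value 72
Best: 98 pts.

98 pts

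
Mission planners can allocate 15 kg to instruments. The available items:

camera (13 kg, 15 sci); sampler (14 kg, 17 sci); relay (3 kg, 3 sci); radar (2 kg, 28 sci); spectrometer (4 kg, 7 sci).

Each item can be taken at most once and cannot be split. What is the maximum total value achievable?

Check high-value combinations within 15 kg:
- camera+radar: mass 13+2=15, value 15+28=43
- relay+radar+spectrometer: mass 3+2+4=9, value 3+28+7=38
- radar+spectrometer: mass 2+4=6, value 28+7=35
- relay+radar: mass 3+2=5, value 3+28=31
- radar: mass 2, value 28
Best: 43 sci.

43 sci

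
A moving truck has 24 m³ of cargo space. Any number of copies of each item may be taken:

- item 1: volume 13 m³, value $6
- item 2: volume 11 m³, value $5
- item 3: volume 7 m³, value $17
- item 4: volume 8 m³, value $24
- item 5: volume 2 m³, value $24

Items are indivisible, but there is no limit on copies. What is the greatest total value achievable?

Best value-per-unit is item 5 at 24/2, and filling with it alone uses volume 12×2=24. No mix of the others beats 12×24 = 288.

$288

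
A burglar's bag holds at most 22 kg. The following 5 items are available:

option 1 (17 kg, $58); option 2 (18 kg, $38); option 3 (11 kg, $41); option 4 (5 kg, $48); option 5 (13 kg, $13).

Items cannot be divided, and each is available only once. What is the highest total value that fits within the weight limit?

Check high-value combinations within 22 kg:
- option 1+option 4: weight 17+5=22, value 58+48=106
- option 3+option 4: weight 11+5=16, value 41+48=89
- option 4+option 5: weight 5+13=18, value 48+13=61
- option 1: weight 17, value 58
Best: $106.

$106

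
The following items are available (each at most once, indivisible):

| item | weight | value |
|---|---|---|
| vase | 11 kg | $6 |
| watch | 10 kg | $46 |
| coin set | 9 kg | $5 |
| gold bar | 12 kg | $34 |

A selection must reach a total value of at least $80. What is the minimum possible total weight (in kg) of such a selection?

Subsets with value ≥ 80, sorted by total weight:
- watch+gold bar: weight 22, value 80
- watch+coin set+gold bar: weight 31, value 85
- vase+watch+gold bar: weight 33, value 86
Minimum weight: 22 kg.

22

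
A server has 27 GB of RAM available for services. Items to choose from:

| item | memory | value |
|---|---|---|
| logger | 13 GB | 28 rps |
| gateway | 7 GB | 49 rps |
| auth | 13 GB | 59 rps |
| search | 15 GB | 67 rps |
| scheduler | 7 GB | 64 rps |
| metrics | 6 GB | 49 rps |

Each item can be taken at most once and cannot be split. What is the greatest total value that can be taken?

172 rps

Check high-value combinations within 27 GB:
- auth+scheduler+metrics: memory 13+7+6=26, value 59+64+49=172
- gateway+auth+scheduler: memory 7+13+7=27, value 49+59+64=172
- gateway+scheduler+metrics: memory 7+7+6=20, value 49+64+49=162
Best: 172 rps.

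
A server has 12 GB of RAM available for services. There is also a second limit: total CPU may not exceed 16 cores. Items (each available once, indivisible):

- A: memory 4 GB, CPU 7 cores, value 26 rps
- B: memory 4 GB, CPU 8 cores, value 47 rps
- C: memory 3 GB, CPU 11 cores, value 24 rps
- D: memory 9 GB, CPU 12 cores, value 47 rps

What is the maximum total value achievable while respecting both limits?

73 rps

Feasible sets respecting both limits:
- A+B: memory 8, CPU 15, value 73
- B: memory 4, CPU 8, value 47
- D: memory 9, CPU 12, value 47
- A: memory 4, CPU 7, value 26
Best: 73 rps.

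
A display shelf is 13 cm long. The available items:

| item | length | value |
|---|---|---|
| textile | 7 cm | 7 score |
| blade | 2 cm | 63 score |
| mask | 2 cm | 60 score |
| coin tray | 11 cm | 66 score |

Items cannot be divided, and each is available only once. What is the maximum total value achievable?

This is a 0/1 knapsack; check combinations near the capacity.
- textile+blade+mask: length 7+2+2=11, value 7+63+60=130
- blade+coin tray: length 2+11=13, value 63+66=129
- mask+coin tray: length 2+11=13, value 60+66=126
- blade+mask: length 2+2=4, value 63+60=123
- textile+blade: length 7+2=9, value 7+63=70
Best: 130 score.

130 score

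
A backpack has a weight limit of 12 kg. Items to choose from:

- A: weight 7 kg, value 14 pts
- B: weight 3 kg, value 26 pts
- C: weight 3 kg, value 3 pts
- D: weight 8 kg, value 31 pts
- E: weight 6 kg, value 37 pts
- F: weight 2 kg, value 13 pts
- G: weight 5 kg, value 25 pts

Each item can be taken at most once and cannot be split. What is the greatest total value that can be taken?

Check high-value combinations within 12 kg:
- B+E+F: weight 3+6+2=11, value 26+37+13=76
- B+C+E: weight 3+3+6=12, value 26+3+37=66
- B+F+G: weight 3+2+5=10, value 26+13+25=64
- B+E: weight 3+6=9, value 26+37=63
Best: 76 pts.

76 pts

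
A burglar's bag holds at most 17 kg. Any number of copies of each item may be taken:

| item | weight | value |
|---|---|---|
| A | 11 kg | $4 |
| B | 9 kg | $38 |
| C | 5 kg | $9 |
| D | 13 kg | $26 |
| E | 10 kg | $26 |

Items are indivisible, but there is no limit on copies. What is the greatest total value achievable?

$47

Best value-per-unit is B at 38/9; filling with it alone gives 1×38 = 38.
Optimal mix: 1×B + 1×C → weight 14, value 47.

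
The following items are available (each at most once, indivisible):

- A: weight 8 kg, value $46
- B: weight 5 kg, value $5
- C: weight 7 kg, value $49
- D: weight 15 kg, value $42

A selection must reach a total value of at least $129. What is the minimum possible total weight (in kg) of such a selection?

30

Subsets with value ≥ 129, sorted by total weight:
- A+C+D: weight 30, value 137
- A+B+C+D: weight 35, value 142
Minimum weight: 30 kg.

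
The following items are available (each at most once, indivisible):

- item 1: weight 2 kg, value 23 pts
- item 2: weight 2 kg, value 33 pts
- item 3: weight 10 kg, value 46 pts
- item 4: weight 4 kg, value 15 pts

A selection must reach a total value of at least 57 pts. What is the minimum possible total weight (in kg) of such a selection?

Subsets with value ≥ 57, sorted by total weight:
- item 1+item 2+item 4: weight 8, value 71
- item 2+item 3: weight 12, value 79
Minimum weight: 8 kg.

8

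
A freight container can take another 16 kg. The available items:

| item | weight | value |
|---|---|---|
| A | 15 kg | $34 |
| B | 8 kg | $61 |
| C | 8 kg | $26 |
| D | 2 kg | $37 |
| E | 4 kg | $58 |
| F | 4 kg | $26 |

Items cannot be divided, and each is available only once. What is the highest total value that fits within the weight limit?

Check high-value combinations within 16 kg:
- B+D+E: weight 8+2+4=14, value 61+37+58=156
- B+E+F: weight 8+4+4=16, value 61+58+26=145
- B+D+F: weight 8+2+4=14, value 61+37+26=124
Best: $156.

$156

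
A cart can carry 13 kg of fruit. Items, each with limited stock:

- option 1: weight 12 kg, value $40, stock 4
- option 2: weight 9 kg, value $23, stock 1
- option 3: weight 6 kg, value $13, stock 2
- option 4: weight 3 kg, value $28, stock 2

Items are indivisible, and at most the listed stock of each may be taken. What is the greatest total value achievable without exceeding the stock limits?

Top feasible selections:
- 1×option 3 + 2×option 4: weight 12, value 69
- 2×option 4: weight 6, value 56
Best: $69.

$69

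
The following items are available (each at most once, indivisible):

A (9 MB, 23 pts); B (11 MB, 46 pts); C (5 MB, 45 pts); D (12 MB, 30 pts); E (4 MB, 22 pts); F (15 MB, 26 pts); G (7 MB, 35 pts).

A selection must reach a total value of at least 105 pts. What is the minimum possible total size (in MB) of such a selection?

Subsets with value ≥ 105, sorted by total size:
- B+C+E: size 20, value 113
- B+C+G: size 23, value 126
- C+D+G: size 24, value 110
Minimum size: 20 MB.

20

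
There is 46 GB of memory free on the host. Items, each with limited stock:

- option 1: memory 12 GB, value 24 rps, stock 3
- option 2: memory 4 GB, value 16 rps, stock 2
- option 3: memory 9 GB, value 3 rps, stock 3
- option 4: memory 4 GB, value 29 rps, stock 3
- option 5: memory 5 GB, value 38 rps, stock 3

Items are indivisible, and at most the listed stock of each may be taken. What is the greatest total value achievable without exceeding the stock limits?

241 rps

Best selections within memory 46 and stock limits:
- 1×option 1 + 1×option 2 + 3×option 4 + 3×option 5: memory 43, value 241
- 2×option 2 + 1×option 3 + 3×option 4 + 3×option 5: memory 44, value 236
- 2×option 2 + 3×option 4 + 3×option 5: memory 35, value 233
Best: 241 rps.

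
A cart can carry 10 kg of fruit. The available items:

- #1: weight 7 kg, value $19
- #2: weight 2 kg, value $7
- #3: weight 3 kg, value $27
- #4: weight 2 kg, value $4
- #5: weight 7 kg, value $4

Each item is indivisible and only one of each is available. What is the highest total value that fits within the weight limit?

$46

Check high-value combinations within 10 kg:
- #1+#3: weight 7+3=10, value 19+27=46
- #2+#3+#4: weight 2+3+2=7, value 7+27+4=38
- #2+#3: weight 2+3=5, value 7+27=34
Best: $46.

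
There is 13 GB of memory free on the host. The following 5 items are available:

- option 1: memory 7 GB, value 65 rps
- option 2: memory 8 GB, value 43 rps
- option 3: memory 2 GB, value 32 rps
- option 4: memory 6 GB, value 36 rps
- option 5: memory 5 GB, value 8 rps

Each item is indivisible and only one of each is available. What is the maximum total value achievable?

Check high-value combinations within 13 GB:
- option 1+option 4: memory 7+6=13, value 65+36=101
- option 1+option 3: memory 7+2=9, value 65+32=97
- option 3+option 4+option 5: memory 2+6+5=13, value 32+36+8=76
- option 2+option 3: memory 8+2=10, value 43+32=75
- option 1+option 5: memory 7+5=12, value 65+8=73
Best: 101 rps.

101 rps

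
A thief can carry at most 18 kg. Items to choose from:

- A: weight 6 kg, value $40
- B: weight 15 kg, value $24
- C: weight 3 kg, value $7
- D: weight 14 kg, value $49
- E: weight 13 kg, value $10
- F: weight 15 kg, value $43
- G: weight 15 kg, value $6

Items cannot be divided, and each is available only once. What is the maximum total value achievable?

Check high-value combinations within 18 kg:
- C+D: weight 3+14=17, value 7+49=56
- C+F: weight 3+15=18, value 7+43=50
- D: weight 14, value 49
Best: $56.

$56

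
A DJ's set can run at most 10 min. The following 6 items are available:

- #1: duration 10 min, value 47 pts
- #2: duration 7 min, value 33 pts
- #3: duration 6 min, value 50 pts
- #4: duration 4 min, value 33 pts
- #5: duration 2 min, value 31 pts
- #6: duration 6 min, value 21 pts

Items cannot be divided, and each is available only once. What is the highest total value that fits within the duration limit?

Check high-value combinations within 10 min:
- #3+#4: duration 6+4=10, value 50+33=83
- #3+#5: duration 6+2=8, value 50+31=81
- #4+#5: duration 4+2=6, value 33+31=64
- #2+#5: duration 7+2=9, value 33+31=64
- #4+#6: duration 4+6=10, value 33+21=54
Best: 83 pts.

83 pts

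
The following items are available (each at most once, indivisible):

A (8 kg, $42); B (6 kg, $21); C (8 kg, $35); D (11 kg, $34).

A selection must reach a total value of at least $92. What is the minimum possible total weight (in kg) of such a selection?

22

Subsets with value ≥ 92, sorted by total weight:
- A+B+C: weight 22, value 98
- A+B+D: weight 25, value 97
- A+C+D: weight 27, value 111
- A+B+C+D: weight 33, value 132
Minimum weight: 22 kg.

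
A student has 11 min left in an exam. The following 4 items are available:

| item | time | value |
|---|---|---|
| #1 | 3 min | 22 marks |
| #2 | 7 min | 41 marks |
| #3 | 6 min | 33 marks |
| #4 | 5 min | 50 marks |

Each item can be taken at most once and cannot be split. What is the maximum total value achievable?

83 marks

This is a 0/1 knapsack; check combinations near the capacity.
- #3+#4: time 6+5=11, value 33+50=83
- #1+#4: time 3+5=8, value 22+50=72
- #1+#2: time 3+7=10, value 22+41=63
- #1+#3: time 3+6=9, value 22+33=55
Best: 83 marks.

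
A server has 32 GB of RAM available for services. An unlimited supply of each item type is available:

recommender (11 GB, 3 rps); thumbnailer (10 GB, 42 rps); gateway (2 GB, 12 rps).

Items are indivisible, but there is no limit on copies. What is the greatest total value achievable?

192 rps

Best value-per-unit is gateway at 12/2, and filling with it alone uses memory 16×2=32. No mix of the others beats 16×12 = 192.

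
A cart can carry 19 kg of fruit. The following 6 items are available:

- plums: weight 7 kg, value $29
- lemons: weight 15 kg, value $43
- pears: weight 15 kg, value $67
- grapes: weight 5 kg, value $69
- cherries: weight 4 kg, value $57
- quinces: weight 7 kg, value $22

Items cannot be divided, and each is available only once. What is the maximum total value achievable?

Check high-value combinations within 19 kg:
- plums+grapes+cherries: weight 7+5+4=16, value 29+69+57=155
- grapes+cherries+quinces: weight 5+4+7=16, value 69+57+22=148
- grapes+cherries: weight 5+4=9, value 69+57=126
Best: $155.

$155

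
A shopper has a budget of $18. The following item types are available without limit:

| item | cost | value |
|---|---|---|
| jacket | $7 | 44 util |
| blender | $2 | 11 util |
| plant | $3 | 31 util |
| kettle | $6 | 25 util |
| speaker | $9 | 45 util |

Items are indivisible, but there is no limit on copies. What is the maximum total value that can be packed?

186 util

Best value-per-unit is plant at 31/3, and filling with it alone uses cost 6×3=18. No mix of the others beats 6×31 = 186.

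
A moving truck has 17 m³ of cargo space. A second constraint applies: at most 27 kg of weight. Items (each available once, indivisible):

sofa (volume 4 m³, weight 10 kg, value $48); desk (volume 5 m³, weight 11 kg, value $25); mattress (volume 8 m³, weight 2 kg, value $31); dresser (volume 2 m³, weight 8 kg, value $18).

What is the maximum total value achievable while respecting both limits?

Feasible sets respecting both limits:
- sofa+desk+mattress: volume 17, weight 23, value 104
- sofa+mattress+dresser: volume 14, weight 20, value 97
- sofa+mattress: volume 12, weight 12, value 79
Best: $104.

$104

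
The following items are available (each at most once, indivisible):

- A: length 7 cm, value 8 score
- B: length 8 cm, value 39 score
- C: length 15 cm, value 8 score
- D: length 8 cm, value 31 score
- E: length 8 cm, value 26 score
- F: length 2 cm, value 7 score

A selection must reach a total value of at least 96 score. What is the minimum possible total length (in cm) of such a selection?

24

Subsets with value ≥ 96, sorted by total length:
- B+D+E: length 24, value 96
- B+D+E+F: length 26, value 103
- A+B+D+E: length 31, value 104
Minimum length: 24 cm.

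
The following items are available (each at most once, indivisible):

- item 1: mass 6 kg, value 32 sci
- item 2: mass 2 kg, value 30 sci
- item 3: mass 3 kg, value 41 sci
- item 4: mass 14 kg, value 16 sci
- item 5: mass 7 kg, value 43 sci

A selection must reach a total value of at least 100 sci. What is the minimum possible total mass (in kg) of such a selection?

Subsets with value ≥ 100, sorted by total mass:
- item 1+item 2+item 3: mass 11, value 103
- item 2+item 3+item 5: mass 12, value 114
- item 1+item 2+item 5: mass 15, value 105
Minimum mass: 11 kg.

11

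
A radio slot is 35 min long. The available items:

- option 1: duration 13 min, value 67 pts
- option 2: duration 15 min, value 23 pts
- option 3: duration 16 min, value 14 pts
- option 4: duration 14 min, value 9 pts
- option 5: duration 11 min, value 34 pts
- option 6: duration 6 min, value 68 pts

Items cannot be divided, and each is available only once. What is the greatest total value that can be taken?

169 pts

Check high-value combinations within 35 min:
- option 1+option 5+option 6: duration 13+11+6=30, value 67+34+68=169
- option 1+option 2+option 6: duration 13+15+6=34, value 67+23+68=158
- option 1+option 3+option 6: duration 13+16+6=35, value 67+14+68=149
- option 1+option 4+option 6: duration 13+14+6=33, value 67+9+68=144
Best: 169 pts.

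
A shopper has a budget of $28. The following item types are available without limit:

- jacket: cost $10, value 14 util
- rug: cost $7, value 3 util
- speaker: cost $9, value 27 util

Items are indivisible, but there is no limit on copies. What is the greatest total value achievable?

81 util

Best value-per-unit is speaker at 27/9, and filling with it alone uses cost 3×9=27. No mix of the others beats 3×27 = 81.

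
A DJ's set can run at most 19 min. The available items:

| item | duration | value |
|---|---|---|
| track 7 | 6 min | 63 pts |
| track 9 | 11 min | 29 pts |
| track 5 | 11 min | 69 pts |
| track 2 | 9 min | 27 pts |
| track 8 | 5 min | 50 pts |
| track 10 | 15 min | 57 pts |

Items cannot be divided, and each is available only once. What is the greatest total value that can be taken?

132 pts

Check high-value combinations within 19 min:
- track 7+track 5: duration 6+11=17, value 63+69=132
- track 5+track 8: duration 11+5=16, value 69+50=119
- track 7+track 8: duration 6+5=11, value 63+50=113
- track 7+track 9: duration 6+11=17, value 63+29=92
- track 7+track 2: duration 6+9=15, value 63+27=90
Best: 132 pts.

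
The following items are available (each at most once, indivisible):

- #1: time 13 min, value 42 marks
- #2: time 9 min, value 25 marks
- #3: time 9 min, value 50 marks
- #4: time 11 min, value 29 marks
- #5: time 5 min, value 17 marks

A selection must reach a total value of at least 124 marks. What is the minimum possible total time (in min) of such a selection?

Subsets with value ≥ 124, sorted by total time:
- #1+#2+#3+#5: time 36, value 134
- #1+#3+#4+#5: time 38, value 138
- #1+#2+#3+#4: time 42, value 146
- #1+#2+#3+#4+#5: time 47, value 163
Minimum time: 36 min.

36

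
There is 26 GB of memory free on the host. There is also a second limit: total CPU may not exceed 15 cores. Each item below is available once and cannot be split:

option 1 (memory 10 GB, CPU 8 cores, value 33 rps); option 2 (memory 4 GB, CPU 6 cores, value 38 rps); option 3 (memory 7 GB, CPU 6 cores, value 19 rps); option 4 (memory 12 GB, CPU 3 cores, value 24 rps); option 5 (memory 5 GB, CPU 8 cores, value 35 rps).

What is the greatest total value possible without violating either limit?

81 rps

Feasible sets respecting both limits:
- option 2+option 3+option 4: memory 23, CPU 15, value 81
- option 2+option 5: memory 9, CPU 14, value 73
- option 1+option 2: memory 14, CPU 14, value 71
- option 2+option 4: memory 16, CPU 9, value 62
Best: 81 rps.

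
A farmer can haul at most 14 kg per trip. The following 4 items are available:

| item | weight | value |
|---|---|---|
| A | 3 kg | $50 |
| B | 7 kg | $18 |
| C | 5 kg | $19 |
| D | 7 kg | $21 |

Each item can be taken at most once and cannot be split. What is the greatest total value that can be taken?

Check high-value combinations within 14 kg:
- A+D: weight 3+7=10, value 50+21=71
- A+C: weight 3+5=8, value 50+19=69
- A+B: weight 3+7=10, value 50+18=68
- A: weight 3, value 50
Best: $71.

$71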